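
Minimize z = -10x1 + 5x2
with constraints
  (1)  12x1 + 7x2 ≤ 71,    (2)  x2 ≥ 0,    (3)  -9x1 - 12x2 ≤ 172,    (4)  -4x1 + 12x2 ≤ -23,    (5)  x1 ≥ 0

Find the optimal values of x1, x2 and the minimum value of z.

Extreme points and z = -10x1 + 5x2:
  (71/12, 0) → z = -355/6
  (1013/172, 2/43) → z = -5045/86
  (23/4, 0) → z = -115/2

At the optimal vertex, 12x1 + 7x2 = 71 and x2 = 0.
Solving simultaneously gives x1 = 71/12, x2 = 0.

x1 = 71/12, x2 = 0, minimum z = -355/6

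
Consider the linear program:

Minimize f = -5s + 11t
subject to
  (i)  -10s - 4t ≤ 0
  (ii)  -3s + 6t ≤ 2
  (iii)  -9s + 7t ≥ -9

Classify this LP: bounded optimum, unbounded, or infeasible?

bounded optimum

Extreme points and f = -5s + 11t:
  (-1/9, 5/18) → f = 65/18
  (18/53, -45/53) → f = -585/53
  (68/33, 15/11) → f = 155/33
The feasible region has finitely many vertices and no improving ray; the minimum is -585/53 at (18/53, -45/53).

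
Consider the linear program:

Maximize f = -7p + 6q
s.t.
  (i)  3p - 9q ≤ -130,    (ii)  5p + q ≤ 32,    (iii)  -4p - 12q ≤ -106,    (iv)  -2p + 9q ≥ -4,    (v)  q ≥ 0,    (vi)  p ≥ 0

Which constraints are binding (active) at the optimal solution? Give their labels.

Feasible corners and f = -7p + 6q:
  (79/24, 373/24) → f = 1685/24
  (0, 130/9) → f = 260/3
  (0, 32) → f = 192

The maximum is at (0, 32). Substituting into each constraint, equality holds for (ii) and (vi); the remaining constraints have slack.

(ii) and (vi)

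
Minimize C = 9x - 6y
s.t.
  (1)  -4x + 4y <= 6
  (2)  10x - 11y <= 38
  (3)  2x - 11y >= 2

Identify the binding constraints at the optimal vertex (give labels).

(1) and (2)

Corner points and C = 9x - 6y:
  (-109/2, -53) → C = -345/2
  (-37/18, -5/9) → C = -91/6
  (9/2, 7/11) → C = 807/22

The minimum is at (-109/2, -53). Substituting into each constraint, equality holds for (1) and (2); the remaining constraints have slack.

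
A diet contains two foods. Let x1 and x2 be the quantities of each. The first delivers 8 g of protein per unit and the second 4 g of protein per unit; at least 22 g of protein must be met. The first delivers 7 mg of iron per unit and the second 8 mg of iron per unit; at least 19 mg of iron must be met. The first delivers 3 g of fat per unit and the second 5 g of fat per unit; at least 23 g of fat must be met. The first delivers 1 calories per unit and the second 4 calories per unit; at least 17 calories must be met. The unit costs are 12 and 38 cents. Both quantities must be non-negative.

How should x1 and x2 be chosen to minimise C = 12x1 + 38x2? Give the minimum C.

Corner points and C = 12x1 + 38x2:
  (0, 11/2) → C = 209
  (17, 0) → C = 204
  (9/14, 59/14) → C = 1175/7
  (1, 4) → C = 164
The feasible region is unbounded (it extends along (0, 1), (1, 0)), but C strictly increases along every unbounded feasible direction, so there is no improving ray and the minimum is attained at a vertex.

x1 = 1, x2 = 4, minimum C = 164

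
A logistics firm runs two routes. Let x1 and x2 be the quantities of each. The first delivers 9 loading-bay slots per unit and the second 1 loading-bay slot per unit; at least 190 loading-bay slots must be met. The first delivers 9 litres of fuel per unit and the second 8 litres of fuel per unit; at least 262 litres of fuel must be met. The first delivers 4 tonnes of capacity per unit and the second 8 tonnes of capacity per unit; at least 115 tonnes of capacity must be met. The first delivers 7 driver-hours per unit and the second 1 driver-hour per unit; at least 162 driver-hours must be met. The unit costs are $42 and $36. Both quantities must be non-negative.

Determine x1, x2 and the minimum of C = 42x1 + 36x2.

x1 = 22, x2 = 8, minimum C = 1212

The feasible region is unbounded (it extends along (0, 1), (1, 0)), but C strictly increases along every unbounded feasible direction, so there is no improving ray and the minimum is attained at a vertex.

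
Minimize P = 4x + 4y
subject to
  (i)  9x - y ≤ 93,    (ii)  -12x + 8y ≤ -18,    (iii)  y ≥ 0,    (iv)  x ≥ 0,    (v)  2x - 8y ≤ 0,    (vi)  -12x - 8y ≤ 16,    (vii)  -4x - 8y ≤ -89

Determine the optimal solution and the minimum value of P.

Extreme points and P = 4x + 4y:
  (121/10, 159/10) → P = 112
  (833/76, 429/76) → P = 1262/19
  (107/16, 249/32) → P = 463/8

The optimum lies where -12x + 8y = -18 and -4x - 8y = -89.
Solving simultaneously gives x = 107/16, y = 249/32.

x = 107/16, y = 249/32, minimum P = 463/8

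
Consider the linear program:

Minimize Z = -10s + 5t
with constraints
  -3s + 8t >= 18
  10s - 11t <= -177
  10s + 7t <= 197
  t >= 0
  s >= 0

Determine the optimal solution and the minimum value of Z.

Feasible corners and Z = -10s + 5t:
  (232/45, 187/9) → Z = 157/3
  (0, 177/11) → Z = 885/11
  (0, 197/7) → Z = 985/7

The binding constraints are 10s - 11t = -177 and 10s + 7t = 197.
Solving simultaneously gives s = 232/45, t = 187/9.

s = 232/45, t = 187/9, minimum Z = 157/3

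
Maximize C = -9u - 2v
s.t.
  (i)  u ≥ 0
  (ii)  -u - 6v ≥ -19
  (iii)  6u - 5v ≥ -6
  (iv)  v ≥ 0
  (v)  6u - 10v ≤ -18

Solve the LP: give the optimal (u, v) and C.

u = 1, v = 12/5, maximum C = -69/5

Extreme points and C = -9u - 2v:
  (59/41, 120/41) → C = -771/41
  (41/23, 66/23) → C = -501/23
  (1, 12/5) → C = -69/5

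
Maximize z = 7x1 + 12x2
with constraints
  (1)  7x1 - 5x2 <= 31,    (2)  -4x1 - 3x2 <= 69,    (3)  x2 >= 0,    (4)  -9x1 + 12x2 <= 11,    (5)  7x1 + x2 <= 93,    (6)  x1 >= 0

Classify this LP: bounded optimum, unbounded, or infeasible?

Extreme points and z = 7x1 + 12x2:
  (31/7, 0) → z = 31
  (427/39, 356/39) → z = 7261/39
  (0, 0) → z = 0
  (0, 11/12) → z = 11
The feasible region has finitely many vertices and no improving ray; the maximum is 7261/39 at (427/39, 356/39).

bounded optimum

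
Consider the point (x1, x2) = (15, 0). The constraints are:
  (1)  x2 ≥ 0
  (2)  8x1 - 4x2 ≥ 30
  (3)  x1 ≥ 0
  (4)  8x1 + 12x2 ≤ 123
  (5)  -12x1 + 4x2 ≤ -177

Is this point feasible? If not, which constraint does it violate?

(1): 0 ≥ 0 ✓
(2): 120 ≥ 30 ✓
(3): 15 ≥ 0 ✓
(4): 120 ≤ 123 ✓
(5): -180 ≤ -177 ✓

feasible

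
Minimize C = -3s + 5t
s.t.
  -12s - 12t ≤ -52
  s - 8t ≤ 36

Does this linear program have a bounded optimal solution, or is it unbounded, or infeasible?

unbounded

From the feasible point (212/27, -95/27), moving in the direction (8, 1) keeps every constraint satisfied while C decreases without bound.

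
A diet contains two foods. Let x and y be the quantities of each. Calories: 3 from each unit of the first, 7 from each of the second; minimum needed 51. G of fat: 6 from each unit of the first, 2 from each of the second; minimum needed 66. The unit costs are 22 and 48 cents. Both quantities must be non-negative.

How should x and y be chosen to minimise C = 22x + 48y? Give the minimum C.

Corner points and C = 22x + 48y:
  (0, 33) → C = 1584
  (17, 0) → C = 374
  (10, 3) → C = 364
The feasible region is unbounded (it extends along (0, 1), (1, 0)), but C strictly increases along every unbounded feasible direction, so there is no improving ray and the minimum is attained at a vertex.

x = 10, y = 3, minimum C = 364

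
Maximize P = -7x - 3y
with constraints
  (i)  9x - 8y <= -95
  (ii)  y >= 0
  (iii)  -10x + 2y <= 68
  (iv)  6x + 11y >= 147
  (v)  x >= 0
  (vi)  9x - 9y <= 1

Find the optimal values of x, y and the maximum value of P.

Corner points and P = -7x - 3y:
  (131/147, 631/49) → P = -6596/147
  (0, 34) → P = -102
  (0, 147/11) → P = -441/11
The feasible region is unbounded (it extends along (1, 5), (8, 9)), but P strictly decreases along every unbounded feasible direction, so there is no improving ray and the maximum is attained at a vertex.

At the optimal vertex, 6x + 11y = 147 and x = 0.
Solving simultaneously gives x = 0, y = 147/11.

x = 0, y = 147/11, maximum P = -441/11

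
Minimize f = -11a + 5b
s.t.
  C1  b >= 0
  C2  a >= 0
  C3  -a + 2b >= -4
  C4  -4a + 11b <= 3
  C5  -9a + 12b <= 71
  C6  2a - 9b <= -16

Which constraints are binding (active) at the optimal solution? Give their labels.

Feasible corners and f = -11a + 5b:
  (50/3, 19/3) → f = -455/3
  (68/5, 24/5) → f = -628/5
  (149/14, 29/7) → f = -1349/14

The minimum is at (50/3, 19/3). Substituting into each constraint, equality holds for C3 and C4; the remaining constraints have slack.

C3 and C4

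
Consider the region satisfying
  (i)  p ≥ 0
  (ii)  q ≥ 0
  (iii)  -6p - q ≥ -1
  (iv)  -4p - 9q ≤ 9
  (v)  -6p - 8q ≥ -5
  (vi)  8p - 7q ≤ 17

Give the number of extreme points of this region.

Of the 15 pairwise boundary intersections, those satisfying every inequality are:
  (0, 0)
  (0, 5/8)
  (1/6, 0)
  (1/14, 4/7)

4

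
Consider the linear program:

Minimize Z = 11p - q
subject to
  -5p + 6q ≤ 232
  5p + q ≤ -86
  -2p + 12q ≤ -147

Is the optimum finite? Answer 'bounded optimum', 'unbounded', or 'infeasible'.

unbounded

From the feasible point (-611/8, -1199/48), moving in the direction (-6, -5) keeps every constraint satisfied while Z decreases without bound.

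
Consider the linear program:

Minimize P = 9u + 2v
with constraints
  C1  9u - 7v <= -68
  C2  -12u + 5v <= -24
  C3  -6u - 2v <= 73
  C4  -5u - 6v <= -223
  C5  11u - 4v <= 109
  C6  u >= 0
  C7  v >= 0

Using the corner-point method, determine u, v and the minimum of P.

Vertices and P = 9u + 2v:
  (508/39, 344/13) → P = 2212/13
  (1035/41, 1729/41) → P = 12773/41
  (449/7, 1044/7) → P = 6129/7

At the optimal vertex, 9u - 7v = -68 and -12u + 5v = -24.
Solving simultaneously gives u = 508/39, v = 344/13.

u = 508/39, v = 344/13, minimum P = 2212/13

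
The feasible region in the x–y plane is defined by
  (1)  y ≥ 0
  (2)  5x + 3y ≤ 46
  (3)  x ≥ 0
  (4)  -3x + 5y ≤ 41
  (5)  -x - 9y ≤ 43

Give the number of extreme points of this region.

4

The feasible vertices (each the meet of two boundaries and inside every other half-plane) are:
  (46/5, 0)
  (0, 0)
  (107/34, 343/34)
  (0, 41/5)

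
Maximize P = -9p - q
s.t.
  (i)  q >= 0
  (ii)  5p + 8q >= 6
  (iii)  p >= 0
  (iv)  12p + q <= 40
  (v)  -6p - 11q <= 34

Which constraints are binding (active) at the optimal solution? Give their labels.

Vertices and P = -9p - q:
  (6/5, 0) → P = -54/5
  (10/3, 0) → P = -30
  (0, 3/4) → P = -3/4
  (0, 40) → P = -40

The maximum is at (0, 3/4). Substituting into each constraint, equality holds for (ii) and (iii); the remaining constraints have slack.

(ii) and (iii)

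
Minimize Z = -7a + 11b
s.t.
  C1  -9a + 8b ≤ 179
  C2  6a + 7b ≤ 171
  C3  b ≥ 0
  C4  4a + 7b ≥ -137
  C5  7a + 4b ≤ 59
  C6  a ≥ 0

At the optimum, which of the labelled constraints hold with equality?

Corner points and Z = -7a + 11b:
  (59/7, 0) → Z = -59
  (0, 0) → Z = 0
  (0, 59/4) → Z = 649/4

The minimum is at (59/7, 0). Substituting into each constraint, equality holds for C3 and C5; the remaining constraints have slack.

C3 and C5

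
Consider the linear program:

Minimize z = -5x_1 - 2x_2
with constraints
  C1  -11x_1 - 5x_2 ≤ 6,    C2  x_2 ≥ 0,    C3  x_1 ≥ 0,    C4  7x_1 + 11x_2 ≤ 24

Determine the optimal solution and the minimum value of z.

Extreme points and z = -5x_1 - 2x_2:
  (0, 0) → z = 0
  (24/7, 0) → z = -120/7
  (0, 24/11) → z = -48/11

x_1 = 24/7, x_2 = 0, minimum z = -120/7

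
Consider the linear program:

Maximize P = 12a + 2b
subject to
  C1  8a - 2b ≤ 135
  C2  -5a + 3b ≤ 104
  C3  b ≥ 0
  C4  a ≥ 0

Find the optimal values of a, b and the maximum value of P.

The optimum lies where 8a - 2b = 135 and -5a + 3b = 104.
Solving simultaneously gives a = 613/14, b = 1507/14.

a = 613/14, b = 1507/14, maximum P = 5185/7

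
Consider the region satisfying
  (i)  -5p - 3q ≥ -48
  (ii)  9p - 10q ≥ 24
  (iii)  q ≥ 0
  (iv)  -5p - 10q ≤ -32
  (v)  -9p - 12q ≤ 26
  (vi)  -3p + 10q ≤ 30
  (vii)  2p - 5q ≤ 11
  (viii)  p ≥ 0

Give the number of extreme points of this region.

Of the 28 pairwise boundary intersections, those satisfying every inequality are:
  (552/77, 312/77)
  (273/31, 41/31)
  (4, 6/5)
  (6, 1/5)

4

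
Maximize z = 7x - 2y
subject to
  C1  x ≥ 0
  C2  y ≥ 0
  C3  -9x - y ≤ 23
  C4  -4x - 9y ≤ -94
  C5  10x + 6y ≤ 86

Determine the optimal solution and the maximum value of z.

x = 35/11, y = 298/33, maximum z = 139/33

Vertices and z = 7x - 2y:
  (0, 94/9) → z = -188/9
  (0, 43/3) → z = -86/3
  (35/11, 298/33) → z = 139/33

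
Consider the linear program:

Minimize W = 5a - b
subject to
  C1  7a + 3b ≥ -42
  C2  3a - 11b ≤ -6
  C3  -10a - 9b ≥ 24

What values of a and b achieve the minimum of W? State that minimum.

Extreme points and W = 5a - b:
  (-240/43, -42/43) → W = -1158/43
  (-102/11, 84/11) → W = -54
  (-318/137, -12/137) → W = -1578/137

The optimum lies where 7a + 3b = -42 and -10a - 9b = 24.
Solving simultaneously gives a = -102/11, b = 84/11.

a = -102/11, b = 84/11, minimum W = -54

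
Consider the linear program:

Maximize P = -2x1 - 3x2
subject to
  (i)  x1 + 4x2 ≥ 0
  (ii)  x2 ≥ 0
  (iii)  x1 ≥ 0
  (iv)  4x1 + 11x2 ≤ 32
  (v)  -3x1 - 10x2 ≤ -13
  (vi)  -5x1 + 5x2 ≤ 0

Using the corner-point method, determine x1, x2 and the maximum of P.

x1 = 1, x2 = 1, maximum P = -5

Feasible corners and P = -2x1 - 3x2:
  (8, 0) → P = -16
  (13/3, 0) → P = -26/3
  (32/15, 32/15) → P = -32/3
  (1, 1) → P = -5

The binding constraints are -3x1 - 10x2 = -13 and -5x1 + 5x2 = 0.
Solving simultaneously gives x1 = 1, x2 = 1.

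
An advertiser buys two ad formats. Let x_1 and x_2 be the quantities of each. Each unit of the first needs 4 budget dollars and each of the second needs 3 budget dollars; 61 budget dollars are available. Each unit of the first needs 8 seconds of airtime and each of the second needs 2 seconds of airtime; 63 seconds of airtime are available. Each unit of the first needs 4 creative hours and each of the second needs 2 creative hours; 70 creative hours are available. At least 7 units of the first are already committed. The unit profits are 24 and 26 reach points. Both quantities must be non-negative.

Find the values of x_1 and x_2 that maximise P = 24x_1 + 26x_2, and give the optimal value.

x_1 = 7, x_2 = 7/2, maximum P = 259

Feasible corners and P = 24x_1 + 26x_2:
  (63/8, 0) → P = 189
  (7, 0) → P = 168
  (7, 7/2) → P = 259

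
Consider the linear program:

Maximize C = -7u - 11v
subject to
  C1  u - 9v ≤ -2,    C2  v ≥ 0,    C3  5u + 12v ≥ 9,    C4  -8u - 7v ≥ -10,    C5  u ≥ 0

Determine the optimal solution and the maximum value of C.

u = 0, v = 3/4, maximum C = -33/4

Feasible corners and C = -7u - 11v:
  (57/61, 22/61) → C = -641/61
  (0, 3/4) → C = -33/4
  (0, 10/7) → C = -110/7

At the optimal vertex, 5u + 12v = 9 and u = 0.
Solving simultaneously gives u = 0, v = 3/4.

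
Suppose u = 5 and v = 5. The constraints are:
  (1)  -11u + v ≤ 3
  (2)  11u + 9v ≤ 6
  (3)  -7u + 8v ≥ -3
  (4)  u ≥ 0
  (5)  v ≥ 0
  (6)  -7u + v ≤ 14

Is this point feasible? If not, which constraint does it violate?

Constraint (2): 11u + 9v = 100, which is not ≤ 6. All other constraints are satisfied.

not feasible — violates (2)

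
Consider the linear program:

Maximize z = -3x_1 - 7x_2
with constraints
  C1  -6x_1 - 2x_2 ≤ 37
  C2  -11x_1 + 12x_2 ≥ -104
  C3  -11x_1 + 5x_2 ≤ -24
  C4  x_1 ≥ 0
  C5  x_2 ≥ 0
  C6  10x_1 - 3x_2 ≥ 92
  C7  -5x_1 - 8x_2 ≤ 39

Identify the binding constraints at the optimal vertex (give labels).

C5 and C6

Feasible corners and z = -3x_1 - 7x_2:
  (104/11, 0) → z = -312/11
  (388/17, 772/17) → z = -6568/17
  (46/5, 0) → z = -138/5
The feasible region is unbounded (it extends along (5, 11), (12, 11)), but z strictly decreases along every unbounded feasible direction, so there is no improving ray and the maximum is attained at a vertex.

The maximum is at (46/5, 0). Substituting into each constraint, equality holds for C5 and C6; the remaining constraints have slack.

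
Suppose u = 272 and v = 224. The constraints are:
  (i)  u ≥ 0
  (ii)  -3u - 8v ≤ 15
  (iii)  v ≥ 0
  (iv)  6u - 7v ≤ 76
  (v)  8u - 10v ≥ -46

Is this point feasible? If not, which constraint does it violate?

Constraint (v): 8u - 10v = -64, which is not ≥ -46. All other constraints are satisfied.

not feasible — violates (v)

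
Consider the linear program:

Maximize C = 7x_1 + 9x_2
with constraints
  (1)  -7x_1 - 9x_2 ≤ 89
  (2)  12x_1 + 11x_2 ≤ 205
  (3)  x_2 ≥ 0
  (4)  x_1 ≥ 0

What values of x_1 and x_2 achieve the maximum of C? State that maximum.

Vertices and C = 7x_1 + 9x_2:
  (205/12, 0) → C = 1435/12
  (0, 205/11) → C = 1845/11
  (0, 0) → C = 0

x_1 = 0, x_2 = 205/11, maximum C = 1845/11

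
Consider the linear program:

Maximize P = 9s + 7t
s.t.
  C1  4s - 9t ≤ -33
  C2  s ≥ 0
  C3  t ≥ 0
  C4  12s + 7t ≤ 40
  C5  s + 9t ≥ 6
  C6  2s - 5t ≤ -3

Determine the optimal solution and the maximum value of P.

s = 0, t = 40/7, maximum P = 40

Extreme points and P = 9s + 7t:
  (0, 11/3) → P = 77/3
  (129/136, 139/34) → P = 5053/136
  (0, 40/7) → P = 40

The optimum lies where s = 0 and 12s + 7t = 40.
Solving simultaneously gives s = 0, t = 40/7.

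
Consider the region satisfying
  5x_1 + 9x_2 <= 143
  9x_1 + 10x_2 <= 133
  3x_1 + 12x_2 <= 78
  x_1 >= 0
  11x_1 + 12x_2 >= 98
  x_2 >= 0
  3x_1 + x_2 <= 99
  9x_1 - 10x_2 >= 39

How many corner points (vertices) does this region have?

5

Of the 28 pairwise boundary intersections, those satisfying every inequality are:
  (136/13, 101/26)
  (133/9, 0)
  (208/23, 195/46)
  (98/11, 0)
  (724/109, 453/218)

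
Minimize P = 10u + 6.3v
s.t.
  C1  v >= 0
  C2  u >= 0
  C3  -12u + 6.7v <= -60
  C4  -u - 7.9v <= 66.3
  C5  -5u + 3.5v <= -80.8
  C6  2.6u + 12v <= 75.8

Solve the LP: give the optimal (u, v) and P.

Extreme points and P = 10u + 6.3v:
  (404/25, 0) → P = 808/5
  (379/13, 0) → P = 3790/13
  (12349/691, 8446/3455) → P = 3353299/17275

The binding constraints are v = 0 and -5u + 3.5v = -80.8.
Solving simultaneously gives u = 404/25, v = 0.

u = 16.16, v = 0, minimum P = 161.6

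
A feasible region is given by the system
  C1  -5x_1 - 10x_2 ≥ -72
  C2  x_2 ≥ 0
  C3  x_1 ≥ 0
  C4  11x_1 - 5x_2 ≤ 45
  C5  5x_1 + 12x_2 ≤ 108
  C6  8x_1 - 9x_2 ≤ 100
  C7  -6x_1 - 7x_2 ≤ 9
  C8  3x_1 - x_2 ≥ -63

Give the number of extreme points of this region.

Intersecting each pair of boundary lines and keeping only the points that satisfy every inequality leaves:
  (0, 36/5)
  (6, 21/5)
  (0, 0)
  (45/11, 0)

4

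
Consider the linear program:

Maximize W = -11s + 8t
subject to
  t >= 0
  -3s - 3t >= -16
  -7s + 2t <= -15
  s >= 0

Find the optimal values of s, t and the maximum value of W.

Feasible corners and W = -11s + 8t:
  (16/3, 0) → W = -176/3
  (15/7, 0) → W = -165/7
  (77/27, 67/27) → W = -311/27

s = 77/27, t = 67/27, maximum W = -311/27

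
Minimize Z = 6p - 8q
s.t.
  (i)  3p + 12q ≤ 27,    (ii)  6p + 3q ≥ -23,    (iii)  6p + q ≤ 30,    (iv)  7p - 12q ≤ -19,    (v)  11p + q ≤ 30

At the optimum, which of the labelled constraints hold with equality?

Vertices and Z = 6p - 8q:
  (-17/3, 11/3) → Z = -190/3
  (4/5, 41/20) → Z = -58/5
  (-111/31, -47/93) → Z = -1622/93

The minimum is at (-17/3, 11/3). Substituting into each constraint, equality holds for (i) and (ii); the remaining constraints have slack.

(i) and (ii)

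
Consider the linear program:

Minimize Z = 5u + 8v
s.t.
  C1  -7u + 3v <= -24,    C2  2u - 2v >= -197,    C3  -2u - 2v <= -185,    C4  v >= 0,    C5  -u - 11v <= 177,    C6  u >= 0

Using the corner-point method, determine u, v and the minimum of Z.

Extreme points and Z = 5u + 8v:
  (639/8, 1427/8) → Z = 14611/8
  (603/20, 1247/20) → Z = 12991/20
  (185/2, 0) → Z = 925/2
The feasible region is unbounded (it extends along (1, 1), (1, 0)), but Z strictly increases along every unbounded feasible direction, so there is no improving ray and the minimum is attained at a vertex.

At the optimal vertex, -2u - 2v = -185 and v = 0.
Solving simultaneously gives u = 185/2, v = 0.

u = 185/2, v = 0, minimum Z = 925/2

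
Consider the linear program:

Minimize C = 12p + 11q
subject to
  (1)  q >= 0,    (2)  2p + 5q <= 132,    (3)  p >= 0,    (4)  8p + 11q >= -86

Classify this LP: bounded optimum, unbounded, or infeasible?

Extreme points and C = 12p + 11q:
  (66, 0) → C = 792
  (0, 0) → C = 0
  (0, 132/5) → C = 1452/5
The feasible region has finitely many vertices and no improving ray; the minimum is 0 at (0, 0).

bounded optimum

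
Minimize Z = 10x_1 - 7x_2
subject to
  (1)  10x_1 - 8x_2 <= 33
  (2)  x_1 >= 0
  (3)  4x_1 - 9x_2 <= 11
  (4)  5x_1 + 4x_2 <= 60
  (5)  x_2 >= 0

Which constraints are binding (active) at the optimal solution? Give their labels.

(2) and (4)

Feasible corners and Z = 10x_1 - 7x_2:
  (209/58, 11/29) → Z = 968/29
  (153/20, 87/16) → Z = 615/16
  (0, 15) → Z = -105
  (0, 0) → Z = 0
  (11/4, 0) → Z = 55/2

The minimum is at (0, 15). Substituting into each constraint, equality holds for (2) and (4); the remaining constraints have slack.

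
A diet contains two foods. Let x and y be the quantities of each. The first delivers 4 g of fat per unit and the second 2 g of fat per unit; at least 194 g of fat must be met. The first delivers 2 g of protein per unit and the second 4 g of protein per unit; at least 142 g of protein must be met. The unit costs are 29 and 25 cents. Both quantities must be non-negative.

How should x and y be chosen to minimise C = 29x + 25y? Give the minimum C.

x = 41, y = 15, minimum C = 1564

The feasible region is unbounded (it extends along (0, 1), (1, 0)), but C strictly increases along every unbounded feasible direction, so there is no improving ray and the minimum is attained at a vertex.

The binding constraints are 4x + 2y = 194 and 2x + 4y = 142.
Solving simultaneously gives x = 41, y = 15.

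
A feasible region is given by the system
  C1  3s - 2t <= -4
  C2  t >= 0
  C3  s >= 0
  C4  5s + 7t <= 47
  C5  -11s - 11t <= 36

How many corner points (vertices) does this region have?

Of the 10 pairwise boundary intersections, those satisfying every inequality are:
  (0, 2)
  (66/31, 161/31)
  (0, 47/7)

3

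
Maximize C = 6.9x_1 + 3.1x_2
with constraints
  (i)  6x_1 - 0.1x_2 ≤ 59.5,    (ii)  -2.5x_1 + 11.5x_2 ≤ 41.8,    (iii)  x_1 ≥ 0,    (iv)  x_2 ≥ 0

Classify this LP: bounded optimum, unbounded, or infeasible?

bounded optimum

Corner points and C = 6.9x_1 + 3.1x_2:
  (68843/6875, 7991/1375) → C = 2994386/34375
  (119/12, 0) → C = 68.425
  (0, 418/115) → C = 6479/575
  (0, 0) → C = 0
The feasible region has finitely many vertices and no improving ray; the maximum is 2994386/34375 at (68843/6875, 7991/1375).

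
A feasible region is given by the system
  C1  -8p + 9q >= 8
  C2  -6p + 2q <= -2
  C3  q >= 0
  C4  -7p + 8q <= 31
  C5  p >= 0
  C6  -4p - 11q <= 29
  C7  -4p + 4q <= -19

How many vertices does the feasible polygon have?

3

Intersecting each pair of boundary lines and keeping only the points that satisfy every inequality leaves:
  (215, 192)
  (203/4, 46)
  (69, 257/4)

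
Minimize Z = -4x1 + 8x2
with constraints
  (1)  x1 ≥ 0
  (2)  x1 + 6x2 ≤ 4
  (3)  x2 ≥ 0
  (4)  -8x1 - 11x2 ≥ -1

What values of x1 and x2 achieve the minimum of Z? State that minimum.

x1 = 1/8, x2 = 0, minimum Z = -1/2

Corner points and Z = -4x1 + 8x2:
  (0, 0) → Z = 0
  (0, 1/11) → Z = 8/11
  (1/8, 0) → Z = -1/2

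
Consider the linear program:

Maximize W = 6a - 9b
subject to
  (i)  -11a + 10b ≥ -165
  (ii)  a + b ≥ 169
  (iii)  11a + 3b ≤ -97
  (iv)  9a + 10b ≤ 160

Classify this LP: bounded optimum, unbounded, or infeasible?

The boundaries -11a + 10b = -165 and 11a + 3b = -97 meet at (-475/143, -262/13), but that point violates a + b ≥ 169. Every candidate vertex is excluded by some other constraint, so the feasible region is empty.

infeasible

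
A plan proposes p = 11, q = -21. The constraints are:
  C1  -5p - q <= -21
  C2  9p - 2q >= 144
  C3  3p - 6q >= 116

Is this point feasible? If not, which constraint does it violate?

Constraint C2: 9p - 2q = 141, which is not ≥ 144. All other constraints are satisfied.

not feasible — violates C2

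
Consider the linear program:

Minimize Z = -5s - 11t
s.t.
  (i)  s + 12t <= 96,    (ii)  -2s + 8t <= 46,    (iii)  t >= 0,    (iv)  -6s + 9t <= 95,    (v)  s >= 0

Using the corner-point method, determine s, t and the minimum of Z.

Feasible corners and Z = -5s - 11t:
  (27/4, 119/16) → Z = -1849/16
  (96, 0) → Z = -480
  (0, 23/4) → Z = -253/4
  (0, 0) → Z = 0

The binding constraints are s + 12t = 96 and t = 0.
Solving simultaneously gives s = 96, t = 0.

s = 96, t = 0, minimum Z = -480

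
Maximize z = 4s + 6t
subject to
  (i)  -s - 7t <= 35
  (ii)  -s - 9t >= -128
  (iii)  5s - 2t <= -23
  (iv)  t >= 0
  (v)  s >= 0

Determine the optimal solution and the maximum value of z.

Extreme points and z = 4s + 6t:
  (49/47, 663/47) → z = 4174/47
  (0, 128/9) → z = 256/3
  (0, 23/2) → z = 69

s = 49/47, t = 663/47, maximum z = 4174/47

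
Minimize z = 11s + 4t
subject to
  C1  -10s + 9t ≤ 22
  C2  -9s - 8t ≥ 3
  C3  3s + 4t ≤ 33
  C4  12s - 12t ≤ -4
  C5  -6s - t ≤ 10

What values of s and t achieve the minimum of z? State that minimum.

s = -31/21, t = -8/7, minimum z = -437/21

Vertices and z = 11s + 4t:
  (-29/23, 24/23) → z = -223/23
  (-7/4, 1/2) → z = -69/4
  (-1/3, 0) → z = -11/3
  (-31/21, -8/7) → z = -437/21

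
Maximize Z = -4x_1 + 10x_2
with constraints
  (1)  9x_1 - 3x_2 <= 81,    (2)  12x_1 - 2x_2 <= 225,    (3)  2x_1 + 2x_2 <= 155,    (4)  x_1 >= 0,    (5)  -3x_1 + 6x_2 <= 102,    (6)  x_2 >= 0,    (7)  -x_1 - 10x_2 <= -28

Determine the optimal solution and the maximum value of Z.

x_1 = 88/5, x_2 = 129/5, maximum Z = 938/5

Feasible corners and Z = -4x_1 + 10x_2:
  (88/5, 129/5) → Z = 938/5
  (298/31, 57/31) → Z = -622/31
  (0, 17) → Z = 170
  (0, 14/5) → Z = 28

At the optimal vertex, 9x_1 - 3x_2 = 81 and -3x_1 + 6x_2 = 102.
Solving simultaneously gives x_1 = 88/5, x_2 = 129/5.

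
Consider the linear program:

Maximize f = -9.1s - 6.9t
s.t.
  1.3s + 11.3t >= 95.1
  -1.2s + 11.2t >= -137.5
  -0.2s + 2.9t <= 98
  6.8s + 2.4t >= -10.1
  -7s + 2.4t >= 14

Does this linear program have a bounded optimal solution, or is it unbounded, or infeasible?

Extreme points and f = -9.1s - 6.9t:
  (-34237/7372, 65981/7372) → f = -37819/1940
  (3502/4111, 34195/4111) → f = -2678137/41110
  (-26449/2020, 33219/1010) → f = -2177363/20200
  (9730/991, 34160/991) → f = -324247/991
The feasible region has finitely many vertices and no improving ray; the maximum is -37819/1940 at (-34237/7372, 65981/7372).

bounded optimum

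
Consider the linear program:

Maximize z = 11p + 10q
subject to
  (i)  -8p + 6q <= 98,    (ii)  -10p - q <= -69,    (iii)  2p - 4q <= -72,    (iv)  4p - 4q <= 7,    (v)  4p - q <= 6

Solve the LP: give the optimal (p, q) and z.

p = 67/8, q = 55/2, maximum z = 2937/8

Vertices and z = 11p + 10q:
  (79/17, 383/17) → z = 4699/17
  (67/8, 55/2) → z = 2937/8
  (34/7, 143/7) → z = 1804/7
  (48/7, 150/7) → z = 2028/7

At the optimal vertex, -8p + 6q = 98 and 4p - q = 6.
Solving simultaneously gives p = 67/8, q = 55/2.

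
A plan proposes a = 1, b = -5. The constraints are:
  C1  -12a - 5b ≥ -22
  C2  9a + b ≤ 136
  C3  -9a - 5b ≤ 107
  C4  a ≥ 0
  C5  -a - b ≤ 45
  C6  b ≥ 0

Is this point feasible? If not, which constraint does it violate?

Constraint C6: b = -5, which is not ≥ 0. All other constraints are satisfied.

not feasible — violates C6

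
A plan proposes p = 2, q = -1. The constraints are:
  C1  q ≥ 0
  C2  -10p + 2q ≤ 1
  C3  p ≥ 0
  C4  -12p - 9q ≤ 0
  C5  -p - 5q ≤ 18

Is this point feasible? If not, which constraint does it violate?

Constraint C1: q = -1, which is not ≥ 0. All other constraints are satisfied.

not feasible — violates C1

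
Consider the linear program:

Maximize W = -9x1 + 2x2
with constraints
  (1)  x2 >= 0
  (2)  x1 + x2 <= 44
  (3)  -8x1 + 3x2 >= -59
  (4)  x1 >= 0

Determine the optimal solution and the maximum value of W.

Extreme points and W = -9x1 + 2x2:
  (59/8, 0) → W = -531/8
  (0, 0) → W = 0
  (191/11, 293/11) → W = -103
  (0, 44) → W = 88

x1 = 0, x2 = 44, maximum W = 88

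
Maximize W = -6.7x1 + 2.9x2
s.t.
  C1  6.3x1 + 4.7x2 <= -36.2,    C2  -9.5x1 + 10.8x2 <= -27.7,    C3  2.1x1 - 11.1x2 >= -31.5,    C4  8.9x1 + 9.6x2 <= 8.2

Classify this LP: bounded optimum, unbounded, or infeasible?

From the feasible point (-26077/11269, -51841/11269), moving in the direction (-10.8, -9.5) keeps every constraint satisfied while W increases without bound.

unbounded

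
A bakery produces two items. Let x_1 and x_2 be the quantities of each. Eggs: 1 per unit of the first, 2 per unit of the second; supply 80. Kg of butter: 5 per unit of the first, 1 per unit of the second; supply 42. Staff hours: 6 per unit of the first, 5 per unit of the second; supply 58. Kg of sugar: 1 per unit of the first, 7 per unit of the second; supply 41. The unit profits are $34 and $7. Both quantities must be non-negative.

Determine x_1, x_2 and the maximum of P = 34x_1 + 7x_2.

Corner points and P = 34x_1 + 7x_2:
  (0, 0) → P = 0
  (0, 41/7) → P = 41
  (42/5, 0) → P = 1428/5
  (8, 2) → P = 286
  (201/37, 188/37) → P = 8150/37

The binding constraints are 5x_1 + x_2 = 42 and 6x_1 + 5x_2 = 58.
Solving simultaneously gives x_1 = 8, x_2 = 2.

x_1 = 8, x_2 = 2, maximum P = 286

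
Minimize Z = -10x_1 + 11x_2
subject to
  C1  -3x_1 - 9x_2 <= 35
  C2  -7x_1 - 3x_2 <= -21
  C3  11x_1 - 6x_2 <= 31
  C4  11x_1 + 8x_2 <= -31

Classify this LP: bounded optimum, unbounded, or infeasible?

infeasible

The boundaries -3x_1 - 9x_2 = 35 and 11x_1 + 8x_2 = -31 meet at (1/75, -292/75), but that point violates -7x_1 - 3x_2 ≤ -21. Every candidate vertex is excluded by some other constraint, so the feasible region is empty.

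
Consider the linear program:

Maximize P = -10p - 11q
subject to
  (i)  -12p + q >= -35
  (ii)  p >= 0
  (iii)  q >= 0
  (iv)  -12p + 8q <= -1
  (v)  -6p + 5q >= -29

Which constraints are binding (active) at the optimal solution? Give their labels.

(iii) and (iv)

Vertices and P = -10p - 11q:
  (35/12, 0) → P = -175/6
  (93/28, 34/7) → P = -1213/14
  (1/12, 0) → P = -5/6

The maximum is at (1/12, 0). Substituting into each constraint, equality holds for (iii) and (iv); the remaining constraints have slack.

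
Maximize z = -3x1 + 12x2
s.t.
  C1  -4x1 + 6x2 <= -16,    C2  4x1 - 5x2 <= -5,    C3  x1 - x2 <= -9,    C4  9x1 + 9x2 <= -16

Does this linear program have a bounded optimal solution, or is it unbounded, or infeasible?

Vertices and z = -3x1 + 12x2:
  (-35, -26) → z = -207
  (-40, -31) → z = -252
The feasible region has finitely many vertices and no improving ray; the maximum is -207 at (-35, -26).

bounded optimum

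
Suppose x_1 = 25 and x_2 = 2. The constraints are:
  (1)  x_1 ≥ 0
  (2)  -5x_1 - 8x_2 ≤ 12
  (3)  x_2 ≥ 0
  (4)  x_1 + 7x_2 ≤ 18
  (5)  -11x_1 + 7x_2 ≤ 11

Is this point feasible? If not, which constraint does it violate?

Constraint (4): x_1 + 7x_2 = 39, which is not ≤ 18. All other constraints are satisfied.

not feasible — violates (4)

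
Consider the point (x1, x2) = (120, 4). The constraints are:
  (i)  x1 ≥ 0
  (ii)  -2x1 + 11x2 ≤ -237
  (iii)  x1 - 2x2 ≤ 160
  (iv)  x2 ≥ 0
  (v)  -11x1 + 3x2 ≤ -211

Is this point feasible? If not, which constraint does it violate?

Constraint (ii): -2x1 + 11x2 = -196, which is not ≤ -237. All other constraints are satisfied.

not feasible — violates (ii)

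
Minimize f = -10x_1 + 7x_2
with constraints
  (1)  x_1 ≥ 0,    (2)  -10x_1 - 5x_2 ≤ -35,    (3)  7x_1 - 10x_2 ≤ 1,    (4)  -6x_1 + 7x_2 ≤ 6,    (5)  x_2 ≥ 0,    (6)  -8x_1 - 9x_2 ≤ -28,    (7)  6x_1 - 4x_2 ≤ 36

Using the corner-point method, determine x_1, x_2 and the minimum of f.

At the optimal vertex, 7x_1 - 10x_2 = 1 and 6x_1 - 4x_2 = 36.
Solving simultaneously gives x_1 = 89/8, x_2 = 123/16.

x_1 = 89/8, x_2 = 123/16, minimum f = -919/16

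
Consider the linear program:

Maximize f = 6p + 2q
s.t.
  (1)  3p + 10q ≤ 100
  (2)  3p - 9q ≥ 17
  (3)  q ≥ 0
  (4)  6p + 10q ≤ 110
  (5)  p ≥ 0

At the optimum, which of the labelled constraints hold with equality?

Feasible corners and f = 6p + 2q:
  (17/3, 0) → f = 34
  (290/21, 19/7) → f = 618/7
  (55/3, 0) → f = 110

The maximum is at (55/3, 0). Substituting into each constraint, equality holds for (3) and (4); the remaining constraints have slack.

(3) and (4)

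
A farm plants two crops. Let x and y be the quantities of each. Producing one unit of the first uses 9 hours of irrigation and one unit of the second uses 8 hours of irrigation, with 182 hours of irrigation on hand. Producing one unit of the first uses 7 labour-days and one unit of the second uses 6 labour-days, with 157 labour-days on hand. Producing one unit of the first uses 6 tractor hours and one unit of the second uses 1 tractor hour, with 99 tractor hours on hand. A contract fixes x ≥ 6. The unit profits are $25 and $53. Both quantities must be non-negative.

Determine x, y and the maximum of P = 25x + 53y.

Feasible corners and P = 25x + 53y:
  (33/2, 0) → P = 825/2
  (6, 0) → P = 150
  (610/39, 67/13) → P = 25903/39
  (6, 16) → P = 998

The binding constraints are 9x + 8y = 182 and x = 6.
Solving simultaneously gives x = 6, y = 16.

x = 6, y = 16, maximum P = 998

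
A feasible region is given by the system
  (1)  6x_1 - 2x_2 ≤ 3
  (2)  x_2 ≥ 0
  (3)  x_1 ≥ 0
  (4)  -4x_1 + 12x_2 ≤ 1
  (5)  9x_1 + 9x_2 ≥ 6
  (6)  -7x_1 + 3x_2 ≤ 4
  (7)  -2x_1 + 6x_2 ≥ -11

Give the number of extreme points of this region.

Pairwise boundary intersections that survive every other constraint:
  (19/32, 9/32)
  (13/24, 1/8)
  (7/16, 11/48)

3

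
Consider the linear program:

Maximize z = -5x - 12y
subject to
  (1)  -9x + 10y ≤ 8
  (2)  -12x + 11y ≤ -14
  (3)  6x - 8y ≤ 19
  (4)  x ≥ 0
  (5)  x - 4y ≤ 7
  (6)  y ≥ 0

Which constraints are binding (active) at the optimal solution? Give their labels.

(2) and (6)

Extreme points and z = -5x - 12y:
  (76/7, 74/7) → z = -1268/7
  (7/6, 0) → z = -35/6
  (19/6, 0) → z = -95/6
The feasible region is unbounded (it extends along (4, 3), (10, 9)), but z strictly decreases along every unbounded feasible direction, so there is no improving ray and the maximum is attained at a vertex.

The maximum is at (7/6, 0). Substituting into each constraint, equality holds for (2) and (6); the remaining constraints have slack.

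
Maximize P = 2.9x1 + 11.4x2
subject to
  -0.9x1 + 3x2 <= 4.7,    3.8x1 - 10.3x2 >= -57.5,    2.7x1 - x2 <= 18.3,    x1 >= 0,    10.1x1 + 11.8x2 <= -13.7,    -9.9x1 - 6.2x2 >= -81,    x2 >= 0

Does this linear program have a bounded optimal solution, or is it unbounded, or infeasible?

infeasible

The boundaries -0.9x1 + 3x2 = 4.7 and x1 = 0 meet at (0, 47/30), but that point violates 10.1x1 + 11.8x2 ≤ -13.7. Every candidate vertex is excluded by some other constraint, so the feasible region is empty.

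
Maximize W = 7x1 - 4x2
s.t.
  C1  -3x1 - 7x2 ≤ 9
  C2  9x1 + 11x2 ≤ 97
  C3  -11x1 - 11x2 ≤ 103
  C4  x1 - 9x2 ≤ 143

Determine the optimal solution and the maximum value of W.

x1 = 389/15, x2 = -62/5, maximum W = 3467/15

Corner points and W = 7x1 - 4x2:
  (389/15, -62/5) → W = 3467/15
  (-311/22, 105/22) → W = -2597/22
  (-100, 997/11) → W = -11688/11

The optimum lies where -3x1 - 7x2 = 9 and 9x1 + 11x2 = 97.
Solving simultaneously gives x1 = 389/15, x2 = -62/5.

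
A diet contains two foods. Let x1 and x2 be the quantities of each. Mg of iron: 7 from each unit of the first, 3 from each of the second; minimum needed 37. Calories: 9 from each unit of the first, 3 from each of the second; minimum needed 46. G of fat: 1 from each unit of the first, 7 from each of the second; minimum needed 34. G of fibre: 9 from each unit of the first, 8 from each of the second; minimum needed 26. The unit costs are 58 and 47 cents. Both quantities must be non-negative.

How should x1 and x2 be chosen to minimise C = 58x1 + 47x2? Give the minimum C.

Extreme points and C = 58x1 + 47x2:
  (0, 46/3) → C = 2162/3
  (34, 0) → C = 1972
  (11/3, 13/3) → C = 1249/3
The feasible region is unbounded (it extends along (0, 1), (1, 0)), but C strictly increases along every unbounded feasible direction, so there is no improving ray and the minimum is attained at a vertex.

At the optimal vertex, 9x1 + 3x2 = 46 and x1 + 7x2 = 34.
Solving simultaneously gives x1 = 11/3, x2 = 13/3.

x1 = 11/3, x2 = 13/3, minimum C = 1249/3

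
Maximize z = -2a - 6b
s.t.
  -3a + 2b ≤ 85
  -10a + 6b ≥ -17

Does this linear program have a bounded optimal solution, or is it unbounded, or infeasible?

unbounded

From the feasible point (272, 901/2), moving in the direction (-2, -3) keeps every constraint satisfied while z increases without bound.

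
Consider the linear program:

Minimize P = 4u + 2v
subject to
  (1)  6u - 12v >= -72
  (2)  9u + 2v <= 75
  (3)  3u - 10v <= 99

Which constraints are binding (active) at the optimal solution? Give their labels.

(1) and (3)

Feasible corners and P = 4u + 2v:
  (63/10, 183/20) → P = 87/2
  (-159/2, -135/4) → P = -771/2
  (79/8, -111/16) → P = 205/8

The minimum is at (-159/2, -135/4). Substituting into each constraint, equality holds for (1) and (3); the remaining constraints have slack.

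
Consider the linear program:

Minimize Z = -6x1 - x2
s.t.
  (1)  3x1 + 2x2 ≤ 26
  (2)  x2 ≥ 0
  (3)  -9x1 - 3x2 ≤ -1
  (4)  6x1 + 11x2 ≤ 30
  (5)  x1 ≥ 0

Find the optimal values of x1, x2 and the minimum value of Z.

x1 = 5, x2 = 0, minimum Z = -30

Extreme points and Z = -6x1 - x2:
  (1/9, 0) → Z = -2/3
  (5, 0) → Z = -30
  (0, 1/3) → Z = -1/3
  (0, 30/11) → Z = -30/11

The binding constraints are x2 = 0 and 6x1 + 11x2 = 30.
Solving simultaneously gives x1 = 5, x2 = 0.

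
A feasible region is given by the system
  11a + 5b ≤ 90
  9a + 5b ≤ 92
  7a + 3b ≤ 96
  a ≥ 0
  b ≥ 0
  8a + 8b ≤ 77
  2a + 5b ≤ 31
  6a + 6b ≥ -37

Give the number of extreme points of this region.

5

Pairwise boundary intersections that survive every other constraint:
  (90/11, 0)
  (335/48, 127/48)
  (0, 0)
  (0, 31/5)
  (137/24, 47/12)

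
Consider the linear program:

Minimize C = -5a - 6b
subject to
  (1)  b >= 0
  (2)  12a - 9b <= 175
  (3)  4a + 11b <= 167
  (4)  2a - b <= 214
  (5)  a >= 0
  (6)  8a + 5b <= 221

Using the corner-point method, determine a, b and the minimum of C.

The optimum lies where 12a - 9b = 175 and 4a + 11b = 167.
Solving simultaneously gives a = 857/42, b = 163/21.

a = 857/42, b = 163/21, minimum C = -6241/42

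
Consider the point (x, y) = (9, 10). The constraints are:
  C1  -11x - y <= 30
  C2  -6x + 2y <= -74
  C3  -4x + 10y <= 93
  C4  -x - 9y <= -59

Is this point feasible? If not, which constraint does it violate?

Constraint C2: -6x + 2y = -34, which is not ≤ -74. All other constraints are satisfied.

not feasible — violates C2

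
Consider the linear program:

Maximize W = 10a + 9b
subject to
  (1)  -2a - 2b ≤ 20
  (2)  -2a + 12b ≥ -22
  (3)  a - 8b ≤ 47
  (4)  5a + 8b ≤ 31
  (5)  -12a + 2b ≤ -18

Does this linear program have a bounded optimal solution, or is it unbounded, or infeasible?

Corner points and W = 10a + 9b:
  (137/19, -12/19) → W = 1262/19
  (43/35, -57/35) → W = -83/35
  (103/53, 141/53) → W = 2299/53
The feasible region has finitely many vertices and no improving ray; the maximum is 1262/19 at (137/19, -12/19).

bounded optimum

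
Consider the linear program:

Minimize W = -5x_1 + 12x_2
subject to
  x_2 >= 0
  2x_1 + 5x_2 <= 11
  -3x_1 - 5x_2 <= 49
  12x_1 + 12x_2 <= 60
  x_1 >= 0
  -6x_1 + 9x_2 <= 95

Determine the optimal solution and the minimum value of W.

Feasible corners and W = -5x_1 + 12x_2:
  (5, 0) → W = -25
  (0, 0) → W = 0
  (14/3, 1/3) → W = -58/3
  (0, 11/5) → W = 132/5

x_1 = 5, x_2 = 0, minimum W = -25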